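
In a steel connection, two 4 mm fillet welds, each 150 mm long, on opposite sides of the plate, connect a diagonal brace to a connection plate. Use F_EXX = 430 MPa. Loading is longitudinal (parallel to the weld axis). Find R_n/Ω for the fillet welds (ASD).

R_n/Ω ≈ 109 kN

Effective throat t_e = 0.707 × 4 = 2.828 mm.
Total length L = 300 mm; A_we = 2.828 × 300 = 848.4 mm².
F_nw = 0.6 F_EXX = 0.6 × 430 = 258 MPa.
R_n = 258 × 848.4 × 10⁻³ = 218.9 kN; R_n/Ω = 218.9/2.0 = 109.4 kN.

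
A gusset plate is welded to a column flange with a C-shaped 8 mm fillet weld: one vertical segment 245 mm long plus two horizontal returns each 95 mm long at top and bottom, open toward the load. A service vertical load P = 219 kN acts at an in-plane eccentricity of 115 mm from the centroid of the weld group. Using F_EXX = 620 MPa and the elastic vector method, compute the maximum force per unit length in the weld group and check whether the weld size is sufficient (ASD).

Total weld length L_w = 435 mm. Treat welds as unit-width lines.
Centroid: x̄ = 2×95×47.5 / 435 = 20.75 mm from the vertical weld.
Polar moment about centroid: J = I_x + I_y = [245³/12 + 2×95×122.5²] + [245×20.75² + 2(95³/12 + 95×26.75²)] = 4461000 mm³.
Direct shear f_v = P/L_w = 219×10³ / 435 = 503.4 N/mm (vertical).
Torsion M = P·e = 219×10³ × 115 = 25185000 N·mm.
Critical point at (x, y) = (74.25, 122.5) from centroid. f_tx = M·y/J = 691.6 N/mm; f_ty = M·x/J = 419.2 N/mm.
Resultant f_max = √[f_tx² + (f_v + f_ty)²] = √[691.6² + (503.4 + 419.2)²] = 1153 N/mm.
Capacity per unit length: r_n/Ω = (1/2.0) × 0.6 × 620 × (0.707 × 8) = 1052 N/mm.
1153 > 1052 → NOT adequate.

f_max ≈ 1150 N/mm; NOT adequate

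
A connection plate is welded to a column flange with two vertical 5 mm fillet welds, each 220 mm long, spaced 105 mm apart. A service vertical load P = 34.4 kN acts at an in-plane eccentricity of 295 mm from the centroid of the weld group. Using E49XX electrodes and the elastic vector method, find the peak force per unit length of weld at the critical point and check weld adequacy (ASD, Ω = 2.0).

f_max ≈ 453 N/mm; adequate

E49XX → F_EXX = 490 MPa.
Total weld length L_w = 440 mm. Treat welds as unit-width lines.
Polar moment about centroid: J = 2[d³/12 + d(b/2)²] = 2[220³/12 + 220×52.5²] = 2987000 mm³.
Direct shear f_v = P/L_w = 34.4×10³ / 440 = 78.18 N/mm (vertical).
Torsion M = P·e = 34.4×10³ × 295 = 10148000 N·mm.
Critical point at (x, y) = (52.5, 110) from centroid. f_tx = M·y/J = 373.7 N/mm; f_ty = M·x/J = 178.3 N/mm.
Resultant f_max = √[f_tx² + (f_v + f_ty)²] = √[373.7² + (78.18 + 178.3)²] = 453.2 N/mm.
Capacity per unit length: r_n/Ω = (1/2.0) × 0.6 × 490 × (0.707 × 5) = 519.6 N/mm.
453.2 ≤ 519.6 → adequate.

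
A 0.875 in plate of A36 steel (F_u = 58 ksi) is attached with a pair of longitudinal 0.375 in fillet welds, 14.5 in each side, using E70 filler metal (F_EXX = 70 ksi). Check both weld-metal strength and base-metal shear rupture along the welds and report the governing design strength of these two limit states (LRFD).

t_e = 0.707 × 0.375 = 0.2651 in; L = 29 in.
Weld metal: φR_n = 0.75 × 0.6 × 70 × 0.2651 × 29 = 242.2 kips.
Base metal (shear rupture): φR_n = 0.75 × 0.6 × 58 × 0.875 × 29 = 662.3 kips.
Governing: weld metal.

φR_n ≈ 242 kips (weld metal governs)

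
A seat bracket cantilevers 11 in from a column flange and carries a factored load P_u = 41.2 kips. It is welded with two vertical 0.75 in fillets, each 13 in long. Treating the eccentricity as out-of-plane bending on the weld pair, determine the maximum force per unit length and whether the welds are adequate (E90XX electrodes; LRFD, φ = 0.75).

f_max ≈ 8.2 kip/in; adequate

E90XX → F_EXX = 90 ksi.
L_w = 2 × 13 = 26 in; section modulus (unit throat) S = 2 × L²/6 = 56.33 in².
Direct shear f_v = P/L_w = 41.2/26 = 1.585 kip/in.
Moment M = P × e = 41.2 × 11 = 453.2 kip·in; bending f_b = M/S = 8.045 kip/in.
f_max = √(f_v² + f_b²) = √(1.585² + 8.045²) = 8.2 kip/in.
φr_n = 0.75 × 0.6 × 90 × (0.707 × 0.75) = 21.48 kip/in → adequate.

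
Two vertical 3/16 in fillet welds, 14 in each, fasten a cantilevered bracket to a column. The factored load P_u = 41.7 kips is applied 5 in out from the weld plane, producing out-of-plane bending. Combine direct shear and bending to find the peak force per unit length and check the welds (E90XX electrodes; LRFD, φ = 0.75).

E90XX → F_EXX = 90 ksi.
L_w = 2 × 14 = 28 in; section modulus (unit throat) S = 2 × L²/6 = 65.33 in².
Direct shear f_v = P/L_w = 41.7/28 = 1.489 kip/in.
Moment M = P × e = 41.7 × 5 = 208.5 kip·in; bending f_b = M/S = 3.191 kip/in.
f_max = √(f_v² + f_b²) = √(1.489² + 3.191²) = 3.522 kip/in.
φr_n = 0.75 × 0.6 × 90 × (0.707 × 0.1875) = 5.369 kip/in → adequate.

f_max ≈ 3.52 kip/in; adequate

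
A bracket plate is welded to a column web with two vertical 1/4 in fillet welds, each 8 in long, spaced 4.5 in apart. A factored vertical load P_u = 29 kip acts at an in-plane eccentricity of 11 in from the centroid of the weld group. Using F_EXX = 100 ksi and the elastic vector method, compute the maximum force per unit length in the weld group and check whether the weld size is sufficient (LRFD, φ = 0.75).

Total weld length L_w = 16 in. Treat welds as unit-width lines.
Polar moment about centroid: J = 2[d³/12 + d(b/2)²] = 2[8³/12 + 8×2.25²] = 166.3 in³.
Direct shear f_v = P/L_w = 29 / 16 = 1.812 kip/in (vertical).
Torsion M = P·e = 29 × 11 = 319 kip·in.
Critical point at (x, y) = (2.25, 4) from centroid. f_tx = M·y/J = 7.671 kip/in; f_ty = M·x/J = 4.315 kip/in.
Resultant f_max = √[f_tx² + (f_v + f_ty)²] = √[7.671² + (1.812 + 4.315)²] = 9.818 kip/in.
Capacity per unit length: φr_n = 0.75 × 0.6 × 100 × (0.707 × 0.25) = 7.954 kip/in.
9.818 > 7.954 → NOT adequate.

f_max ≈ 9.82 kip/in; NOT adequate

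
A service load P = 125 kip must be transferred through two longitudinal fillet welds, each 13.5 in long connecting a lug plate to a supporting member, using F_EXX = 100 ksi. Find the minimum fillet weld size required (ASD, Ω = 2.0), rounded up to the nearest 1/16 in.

w = 1/4 in

Total weld length L = 27 in.
Required throat t_e = P × Ω / (0.6 F_EXX × L) = 125 × 2.0 / (0.6 × 100 × 27) = 0.1543 in.
Required leg w = t_e / 0.707 = 0.2183 in → use 1/4 in.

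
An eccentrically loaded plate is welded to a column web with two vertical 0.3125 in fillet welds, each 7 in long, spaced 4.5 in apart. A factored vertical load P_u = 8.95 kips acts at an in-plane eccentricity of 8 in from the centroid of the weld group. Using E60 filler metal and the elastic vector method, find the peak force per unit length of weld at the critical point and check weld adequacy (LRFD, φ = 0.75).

f_max ≈ 2.73 kip/in; adequate

E60XX → F_EXX = 60 ksi.
Total weld length L_w = 14 in. Treat welds as unit-width lines.
Polar moment about centroid: J = 2[d³/12 + d(b/2)²] = 2[7³/12 + 7×2.25²] = 128 in³.
Direct shear f_v = P/L_w = 8.95 / 14 = 0.6393 kip/in (vertical).
Torsion M = P·e = 8.95 × 8 = 71.6 kip·in.
Critical point at (x, y) = (2.25, 3.5) from centroid. f_tx = M·y/J = 1.957 kip/in; f_ty = M·x/J = 1.258 kip/in.
Resultant f_max = √[f_tx² + (f_v + f_ty)²] = √[1.957² + (0.6393 + 1.258)²] = 2.726 kip/in.
Capacity per unit length: φr_n = 0.75 × 0.6 × 60 × (0.707 × 0.3125) = 5.965 kip/in.
2.726 ≤ 5.965 → adequate.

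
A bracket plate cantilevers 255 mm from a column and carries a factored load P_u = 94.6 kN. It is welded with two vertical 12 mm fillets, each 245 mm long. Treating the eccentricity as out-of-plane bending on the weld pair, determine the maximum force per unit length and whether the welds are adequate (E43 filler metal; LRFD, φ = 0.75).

E43XX → F_EXX = 430 MPa.
L_w = 2 × 245 = 490 mm; section modulus (unit throat) S = 2 × L²/6 = 20010 mm².
Direct shear f_v = P/L_w = 94.6×10³/490 = 193.1 N/mm.
Moment M = P × e = 94.6×10³ × 255 = 24123000 N·mm; bending f_b = M/S = 1206 N/mm.
f_max = √(f_v² + f_b²) = √(193.1² + 1206²) = 1221 N/mm.
φr_n = 0.75 × 0.6 × 430 × (0.707 × 12) = 1642 N/mm → adequate.

f_max ≈ 1220 N/mm; adequate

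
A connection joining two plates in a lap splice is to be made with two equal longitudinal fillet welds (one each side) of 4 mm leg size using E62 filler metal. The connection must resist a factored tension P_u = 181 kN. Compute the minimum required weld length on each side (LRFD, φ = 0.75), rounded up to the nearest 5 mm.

E62XX → F_EXX = 620 MPa.
Throat t_e = 0.707 × 4 = 2.828 mm.
φr_n = 0.75 × 0.6 × 620 × 2.828 × 10⁻³ = 0.789 kN/mm.
L_req = P_u / φr_n = 181 / 0.789 = 229.4 mm total.
Per side: 229.4 / 2 = 114.7 mm.
Round up → use L = 115 mm on each side.

L = 115 mm on each side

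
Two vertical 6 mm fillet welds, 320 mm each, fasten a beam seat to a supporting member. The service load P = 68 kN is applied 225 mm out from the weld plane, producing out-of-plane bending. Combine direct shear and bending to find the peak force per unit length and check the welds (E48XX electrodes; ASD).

E48XX → F_EXX = 480 MPa.
L_w = 2 × 320 = 640 mm; section modulus (unit throat) S = 2 × L²/6 = 34130 mm².
Direct shear f_v = P/L_w = 68×10³/640 = 106.2 N/mm.
Moment M = P × e = 68×10³ × 225 = 15300000 N·mm; bending f_b = M/S = 448.2 N/mm.
f_max = √(f_v² + f_b²) = √(106.2² + 448.2²) = 460.7 N/mm.
r_n/Ω = (1/2.0) × 0.6 × 480 × (0.707 × 6) = 610.8 N/mm → adequate.

f_max ≈ 461 N/mm; adequate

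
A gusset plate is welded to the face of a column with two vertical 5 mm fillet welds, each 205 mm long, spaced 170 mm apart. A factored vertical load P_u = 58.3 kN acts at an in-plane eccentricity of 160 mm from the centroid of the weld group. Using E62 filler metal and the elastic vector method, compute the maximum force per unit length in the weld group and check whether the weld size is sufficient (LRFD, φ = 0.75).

E62XX → F_EXX = 620 MPa.
Total weld length L_w = 410 mm. Treat welds as unit-width lines.
Polar moment about centroid: J = 2[d³/12 + d(b/2)²] = 2[205³/12 + 205×85²] = 4398000 mm³.
Direct shear f_v = P/L_w = 58.3×10³ / 410 = 142.2 N/mm (vertical).
Torsion M = P·e = 58.3×10³ × 160 = 9328000 N·mm.
Critical point at (x, y) = (85, 102.5) from centroid. f_tx = M·y/J = 217.4 N/mm; f_ty = M·x/J = 180.3 N/mm.
Resultant f_max = √[f_tx² + (f_v + f_ty)²] = √[217.4² + (142.2 + 180.3)²] = 388.9 N/mm.
Capacity per unit length: φr_n = 0.75 × 0.6 × 620 × (0.707 × 5) = 986.3 N/mm.
388.9 ≤ 986.3 → adequate.

f_max ≈ 389 N/mm; adequate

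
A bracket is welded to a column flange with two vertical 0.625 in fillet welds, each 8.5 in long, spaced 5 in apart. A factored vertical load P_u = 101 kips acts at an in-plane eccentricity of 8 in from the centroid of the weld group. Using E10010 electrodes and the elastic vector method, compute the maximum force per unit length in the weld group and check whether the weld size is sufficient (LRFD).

f_max ≈ 22.7 kip/in; NOT adequate

E100XX → F_EXX = 100 ksi.
Total weld length L_w = 17 in. Treat welds as unit-width lines.
Polar moment about centroid: J = 2[d³/12 + d(b/2)²] = 2[8.5³/12 + 8.5×2.5²] = 208.6 in³.
Direct shear f_v = P/L_w = 101 / 17 = 5.941 kip/in (vertical).
Torsion M = P·e = 101 × 8 = 808 kip·in.
Critical point at (x, y) = (2.5, 4.25) from centroid. f_tx = M·y/J = 16.46 kip/in; f_ty = M·x/J = 9.683 kip/in.
Resultant f_max = √[f_tx² + (f_v + f_ty)²] = √[16.46² + (5.941 + 9.683)²] = 22.7 kip/in.
Capacity per unit length: φr_n = 0.75 × 0.6 × 100 × (0.707 × 0.625) = 19.88 kip/in.
22.7 > 19.88 → NOT adequate.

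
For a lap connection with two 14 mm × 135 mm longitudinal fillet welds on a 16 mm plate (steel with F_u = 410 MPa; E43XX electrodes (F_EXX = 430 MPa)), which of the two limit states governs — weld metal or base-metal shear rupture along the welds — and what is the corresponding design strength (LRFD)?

φR_n ≈ 517 kN (weld metal governs)

t_e = 0.707 × 14 = 9.898 mm; L = 270 mm.
Weld metal: φR_n = 0.75 × 0.6 × 430 × 9.898 × 270 × 10⁻³ = 517.1 kN.
Base metal (shear rupture): φR_n = 0.75 × 0.6 × 410 × 16 × 270 × 10⁻³ = 797 kN.
Governing: weld metal.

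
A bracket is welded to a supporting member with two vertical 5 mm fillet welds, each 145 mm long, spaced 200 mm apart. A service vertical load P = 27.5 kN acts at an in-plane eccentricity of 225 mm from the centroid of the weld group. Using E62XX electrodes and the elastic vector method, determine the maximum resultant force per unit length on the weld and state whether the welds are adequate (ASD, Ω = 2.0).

f_max ≈ 306 N/mm; adequate

E62XX → F_EXX = 620 MPa.
Total weld length L_w = 290 mm. Treat welds as unit-width lines.
Polar moment about centroid: J = 2[d³/12 + d(b/2)²] = 2[145³/12 + 145×100²] = 3408000 mm³.
Direct shear f_v = P/L_w = 27.5×10³ / 290 = 94.83 N/mm (vertical).
Torsion M = P·e = 27.5×10³ × 225 = 6187500 N·mm.
Critical point at (x, y) = (100, 72.5) from centroid. f_tx = M·y/J = 131.6 N/mm; f_ty = M·x/J = 181.6 N/mm.
Resultant f_max = √[f_tx² + (f_v + f_ty)²] = √[131.6² + (94.83 + 181.6)²] = 306.1 N/mm.
Capacity per unit length: r_n/Ω = (1/2.0) × 0.6 × 620 × (0.707 × 5) = 657.5 N/mm.
306.1 ≤ 657.5 → adequate.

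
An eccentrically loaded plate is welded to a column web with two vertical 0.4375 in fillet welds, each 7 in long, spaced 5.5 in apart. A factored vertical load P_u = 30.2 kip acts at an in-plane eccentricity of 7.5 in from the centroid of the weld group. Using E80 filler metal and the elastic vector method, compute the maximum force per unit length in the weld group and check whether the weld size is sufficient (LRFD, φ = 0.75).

f_max ≈ 7.71 kip/in; adequate

E80XX → F_EXX = 80 ksi.
Total weld length L_w = 14 in. Treat welds as unit-width lines.
Polar moment about centroid: J = 2[d³/12 + d(b/2)²] = 2[7³/12 + 7×2.75²] = 163 in³.
Direct shear f_v = P/L_w = 30.2 / 14 = 2.157 kip/in (vertical).
Torsion M = P·e = 30.2 × 7.5 = 226.5 kip·in.
Critical point at (x, y) = (2.75, 3.5) from centroid. f_tx = M·y/J = 4.862 kip/in; f_ty = M·x/J = 3.82 kip/in.
Resultant f_max = √[f_tx² + (f_v + f_ty)²] = √[4.862² + (2.157 + 3.82)²] = 7.705 kip/in.
Capacity per unit length: φr_n = 0.75 × 0.6 × 80 × (0.707 × 0.4375) = 11.14 kip/in.
7.705 ≤ 11.14 → adequate.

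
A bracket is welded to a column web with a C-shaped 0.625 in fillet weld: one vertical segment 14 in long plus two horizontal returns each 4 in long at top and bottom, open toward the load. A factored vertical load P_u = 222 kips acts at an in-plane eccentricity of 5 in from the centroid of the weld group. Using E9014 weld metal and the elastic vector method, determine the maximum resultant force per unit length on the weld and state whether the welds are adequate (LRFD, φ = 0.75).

f_max ≈ 19.7 kip/in; NOT adequate

E90XX → F_EXX = 90 ksi.
Total weld length L_w = 22 in. Treat welds as unit-width lines.
Centroid: x̄ = 2×4×2 / 22 = 0.7273 in from the vertical weld.
Polar moment about centroid: J = I_x + I_y = [14³/12 + 2×4×7²] + [14×0.7273² + 2(4³/12 + 4×1.273²)] = 651.7 in³.
Direct shear f_v = P/L_w = 222 / 22 = 10.09 kip/in (vertical).
Torsion M = P·e = 222 × 5 = 1110 kip·in.
Critical point at (x, y) = (3.273, 7) from centroid. f_tx = M·y/J = 11.92 kip/in; f_ty = M·x/J = 5.574 kip/in.
Resultant f_max = √[f_tx² + (f_v + f_ty)²] = √[11.92² + (10.09 + 5.574)²] = 19.69 kip/in.
Capacity per unit length: φr_n = 0.75 × 0.6 × 90 × (0.707 × 0.625) = 17.9 kip/in.
19.69 > 17.9 → NOT adequate.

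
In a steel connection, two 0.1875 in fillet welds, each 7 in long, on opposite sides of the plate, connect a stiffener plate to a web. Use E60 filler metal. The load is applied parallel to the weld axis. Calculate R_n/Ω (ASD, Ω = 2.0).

R_n/Ω ≈ 33.4 kips

E60XX → F_EXX = 60 ksi.
Effective throat t_e = 0.707 × 0.1875 = 0.1326 in.
Total length L = 14 in; A_we = 0.1326 × 14 = 1.856 in².
F_nw = 0.6 F_EXX = 0.6 × 60 = 36 ksi.
R_n = 36 × 1.856 = 66.81 kips; R_n/Ω = 66.81/2.0 = 33.41 kips.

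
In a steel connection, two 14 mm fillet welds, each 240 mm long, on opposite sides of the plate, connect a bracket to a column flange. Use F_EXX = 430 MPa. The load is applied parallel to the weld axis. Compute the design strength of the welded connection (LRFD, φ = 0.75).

φR_n ≈ 919 kN

Effective throat t_e = 0.707 × 14 = 9.898 mm.
Total length L = 480 mm; A_we = 9.898 × 480 = 4751 mm².
F_nw = 0.6 F_EXX = 0.6 × 430 = 258 MPa.
φR_n = 0.75 × 258 × 4751 × 10⁻³ = 919.3 kN.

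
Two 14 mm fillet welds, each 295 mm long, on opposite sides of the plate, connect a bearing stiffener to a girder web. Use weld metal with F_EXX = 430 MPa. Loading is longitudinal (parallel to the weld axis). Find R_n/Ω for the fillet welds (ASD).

Effective throat t_e = 0.707 × 14 = 9.898 mm.
Total length L = 590 mm; A_we = 9.898 × 590 = 5840 mm².
F_nw = 0.6 F_EXX = 0.6 × 430 = 258 MPa.
R_n = 258 × 5840 × 10⁻³ = 1507 kN; R_n/Ω = 1507/2.0 = 753.3 kN.

R_n/Ω ≈ 753 kN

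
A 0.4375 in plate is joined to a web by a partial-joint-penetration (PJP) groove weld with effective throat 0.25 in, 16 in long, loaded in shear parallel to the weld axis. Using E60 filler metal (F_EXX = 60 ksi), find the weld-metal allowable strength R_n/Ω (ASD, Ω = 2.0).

Effective throat (given) t_e = 0.25 in.
A_we = 0.25 × 16 = 4 in².
F_nw = 0.6 F_EXX = 36 ksi.
R_n/Ω = (36 × 4) / 2.0 = 72 kip.

R_n/Ω ≈ 72 kip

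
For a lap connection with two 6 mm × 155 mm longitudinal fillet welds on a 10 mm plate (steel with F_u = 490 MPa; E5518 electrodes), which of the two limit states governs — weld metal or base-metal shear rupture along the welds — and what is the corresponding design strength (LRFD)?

φR_n ≈ 325 kN (weld metal governs)

E55XX → F_EXX = 550 MPa.
t_e = 0.707 × 6 = 4.242 mm; L = 310 mm.
Weld metal: φR_n = 0.75 × 0.6 × 550 × 4.242 × 310 × 10⁻³ = 325.5 kN.
Base metal (shear rupture): φR_n = 0.75 × 0.6 × 490 × 10 × 310 × 10⁻³ = 683.5 kN.
Governing: weld metal.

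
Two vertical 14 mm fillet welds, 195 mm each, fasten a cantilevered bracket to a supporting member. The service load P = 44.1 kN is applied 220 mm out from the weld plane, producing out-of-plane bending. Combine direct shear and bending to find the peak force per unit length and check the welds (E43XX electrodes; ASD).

E43XX → F_EXX = 430 MPa.
L_w = 2 × 195 = 390 mm; section modulus (unit throat) S = 2 × L²/6 = 12680 mm².
Direct shear f_v = P/L_w = 44.1×10³/390 = 113.1 N/mm.
Moment M = P × e = 44.1×10³ × 220 = 9702000 N·mm; bending f_b = M/S = 765.4 N/mm.
f_max = √(f_v² + f_b²) = √(113.1² + 765.4²) = 773.8 N/mm.
r_n/Ω = (1/2.0) × 0.6 × 430 × (0.707 × 14) = 1277 N/mm → adequate.

f_max ≈ 774 N/mm; adequate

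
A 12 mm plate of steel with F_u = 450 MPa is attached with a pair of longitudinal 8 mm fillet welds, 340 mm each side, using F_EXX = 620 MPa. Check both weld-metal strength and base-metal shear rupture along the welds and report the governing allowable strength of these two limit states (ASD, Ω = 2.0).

t_e = 0.707 × 8 = 5.656 mm; L = 680 mm.
Weld metal: R_n/Ω = (1/2.0) × 0.6 × 620 × 5.656 × 680 × 10⁻³ = 715.4 kN.
Base metal (shear rupture): R_n/Ω = (1/2.0) × 0.6 × 450 × 12 × 680 × 10⁻³ = 1102 kN.
Governing: weld metal.

R_n/Ω ≈ 715 kN (weld metal governs)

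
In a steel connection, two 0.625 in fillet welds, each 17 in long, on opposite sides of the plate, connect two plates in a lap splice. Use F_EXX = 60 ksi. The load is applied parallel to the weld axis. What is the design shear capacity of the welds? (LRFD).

φR_n ≈ 406 kip

Effective throat t_e = 0.707 × 0.625 = 0.4419 in.
Total length L = 34 in; A_we = 0.4419 × 34 = 15.02 in².
F_nw = 0.6 F_EXX = 0.6 × 60 = 36 ksi.
φR_n = 0.75 × 36 × 15.02 = 405.6 kip.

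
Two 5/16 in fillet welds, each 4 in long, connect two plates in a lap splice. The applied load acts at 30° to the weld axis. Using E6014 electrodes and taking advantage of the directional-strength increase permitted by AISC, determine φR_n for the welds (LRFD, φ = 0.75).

φR_n ≈ 56.2 kip

E60XX → F_EXX = 60 ksi.
t_e = 0.707 × 0.3125 = 0.2209 in; A_we = 0.2209 × 8 = 1.767 in².
Directional factor: 1.0 + 0.5 sin^1.5(30°) = 1.177.
F_nw = 0.6 × 60 × 1.177 = 42.36 ksi.
φR_n = 0.75 × 42.36 × 1.767 = 56.16 kip.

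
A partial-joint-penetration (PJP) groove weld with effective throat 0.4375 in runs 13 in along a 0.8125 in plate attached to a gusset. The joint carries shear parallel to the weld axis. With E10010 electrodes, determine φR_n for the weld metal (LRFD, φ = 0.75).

E100XX → F_EXX = 100 ksi.
Effective throat (given) t_e = 0.4375 in.
A_we = 0.4375 × 13 = 5.688 in².
F_nw = 0.6 F_EXX = 60 ksi.
φR_n = 0.75 × 60 × 5.688 = 255.9 kips.

φR_n ≈ 256 kips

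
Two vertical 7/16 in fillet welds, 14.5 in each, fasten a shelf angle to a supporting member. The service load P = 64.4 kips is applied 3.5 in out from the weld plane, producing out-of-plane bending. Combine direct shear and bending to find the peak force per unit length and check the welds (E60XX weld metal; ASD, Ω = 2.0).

E60XX → F_EXX = 60 ksi.
L_w = 2 × 14.5 = 29 in; section modulus (unit throat) S = 2 × L²/6 = 70.08 in².
Direct shear f_v = P/L_w = 64.4/29 = 2.221 kip/in.
Moment M = P × e = 64.4 × 3.5 = 225.4 kip·in; bending f_b = M/S = 3.216 kip/in.
f_max = √(f_v² + f_b²) = √(2.221² + 3.216²) = 3.908 kip/in.
r_n/Ω = (1/2.0) × 0.6 × 60 × (0.707 × 0.4375) = 5.568 kip/in → adequate.

f_max ≈ 3.91 kip/in; adequate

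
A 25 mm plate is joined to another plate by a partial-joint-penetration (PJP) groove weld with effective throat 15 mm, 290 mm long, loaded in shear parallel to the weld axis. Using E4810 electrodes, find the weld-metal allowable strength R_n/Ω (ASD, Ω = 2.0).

R_n/Ω ≈ 626 kN

E48XX → F_EXX = 480 MPa.
Effective throat (given) t_e = 15 mm.
A_we = 15 × 290 = 4350 mm².
F_nw = 0.6 F_EXX = 288 MPa.
R_n/Ω = (288 × 4350) / 2.0 × 10⁻³ = 626.4 kN.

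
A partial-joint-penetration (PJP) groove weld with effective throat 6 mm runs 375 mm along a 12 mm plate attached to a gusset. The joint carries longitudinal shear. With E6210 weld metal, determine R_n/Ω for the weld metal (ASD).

E62XX → F_EXX = 620 MPa.
Effective throat (given) t_e = 6 mm.
A_we = 6 × 375 = 2250 mm².
F_nw = 0.6 F_EXX = 372 MPa.
R_n/Ω = (372 × 2250) / 2.0 × 10⁻³ = 418.5 kN.

R_n/Ω ≈ 418 kN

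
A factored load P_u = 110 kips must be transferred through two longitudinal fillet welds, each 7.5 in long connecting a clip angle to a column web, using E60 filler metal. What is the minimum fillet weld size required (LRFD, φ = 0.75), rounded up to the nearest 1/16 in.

E60XX → F_EXX = 60 ksi.
Total weld length L = 15 in.
Required throat t_e = P_u / (φ × 0.6 F_EXX × L) = 110 / (0.75 × 0.6 × 60 × 15) = 0.2716 in.
Required leg w = t_e / 0.707 = 0.3842 in → use 7/16 in.

w = 7/16 in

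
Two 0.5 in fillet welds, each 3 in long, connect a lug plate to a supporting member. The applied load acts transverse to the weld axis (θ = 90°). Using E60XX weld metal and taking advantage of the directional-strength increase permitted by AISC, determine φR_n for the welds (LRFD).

φR_n ≈ 85.9 kips

E60XX → F_EXX = 60 ksi.
t_e = 0.707 × 0.5 = 0.3535 in; A_we = 0.3535 × 6 = 2.121 in².
Directional factor: 1.0 + 0.5 sin^1.5(90°) = 1.5.
F_nw = 0.6 × 60 × 1.5 = 54 ksi.
φR_n = 0.75 × 54 × 2.121 = 85.9 kips.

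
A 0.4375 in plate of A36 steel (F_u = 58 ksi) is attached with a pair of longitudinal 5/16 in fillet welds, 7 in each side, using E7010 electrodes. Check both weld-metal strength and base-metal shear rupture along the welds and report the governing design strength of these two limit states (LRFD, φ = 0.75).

E70XX → F_EXX = 70 ksi.
t_e = 0.707 × 0.3125 = 0.2209 in; L = 14 in.
Weld metal: φR_n = 0.75 × 0.6 × 70 × 0.2209 × 14 = 97.43 kips.
Base metal (shear rupture): φR_n = 0.75 × 0.6 × 58 × 0.4375 × 14 = 159.9 kips.
Governing: weld metal.

φR_n ≈ 97.4 kips (weld metal governs)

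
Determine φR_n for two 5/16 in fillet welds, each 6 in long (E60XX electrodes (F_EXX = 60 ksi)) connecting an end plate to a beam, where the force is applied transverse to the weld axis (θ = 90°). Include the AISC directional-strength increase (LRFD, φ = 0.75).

φR_n ≈ 107 kip

t_e = 0.707 × 0.3125 = 0.2209 in; A_we = 0.2209 × 12 = 2.651 in².
Directional factor: 1.0 + 0.5 sin^1.5(90°) = 1.5.
F_nw = 0.6 × 60 × 1.5 = 54 ksi.
φR_n = 0.75 × 54 × 2.651 = 107.4 kip.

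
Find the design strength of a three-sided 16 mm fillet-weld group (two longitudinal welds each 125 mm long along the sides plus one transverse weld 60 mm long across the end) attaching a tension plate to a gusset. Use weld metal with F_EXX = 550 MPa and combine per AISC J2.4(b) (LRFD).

φR_n ≈ 868 kN

t_e = 0.707 × 16 = 11.31 mm.
R_nwl = 0.6 × 550 × 11.31 × 250 × 10⁻³ = 933.2 kN (longitudinal, 2 welds).
R_nwt = 0.6 × 550 × 11.31 × 60 × 10⁻³ = 224 kN (transverse, base value).
(i) R_nwl + R_nwt = 1157 kN; (ii) 0.85 R_nwl + 1.5 R_nwt = 1129 kN.
R_n = max = 1157 kN [governs: (i)]; φR_n = 867.9 kN.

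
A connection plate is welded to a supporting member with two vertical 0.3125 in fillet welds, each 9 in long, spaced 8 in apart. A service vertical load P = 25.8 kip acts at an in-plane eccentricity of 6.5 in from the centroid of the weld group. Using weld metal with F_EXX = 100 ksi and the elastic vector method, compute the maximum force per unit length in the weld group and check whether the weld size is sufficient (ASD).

f_max ≈ 3.58 kip/in; adequate

Total weld length L_w = 18 in. Treat welds as unit-width lines.
Polar moment about centroid: J = 2[d³/12 + d(b/2)²] = 2[9³/12 + 9×4²] = 409.5 in³.
Direct shear f_v = P/L_w = 25.8 / 18 = 1.433 kip/in (vertical).
Torsion M = P·e = 25.8 × 6.5 = 167.7 kip·in.
Critical point at (x, y) = (4, 4.5) from centroid. f_tx = M·y/J = 1.843 kip/in; f_ty = M·x/J = 1.638 kip/in.
Resultant f_max = √[f_tx² + (f_v + f_ty)²] = √[1.843² + (1.433 + 1.638)²] = 3.582 kip/in.
Capacity per unit length: r_n/Ω = (1/2.0) × 0.6 × 100 × (0.707 × 0.3125) = 6.628 kip/in.
3.582 ≤ 6.628 → adequate.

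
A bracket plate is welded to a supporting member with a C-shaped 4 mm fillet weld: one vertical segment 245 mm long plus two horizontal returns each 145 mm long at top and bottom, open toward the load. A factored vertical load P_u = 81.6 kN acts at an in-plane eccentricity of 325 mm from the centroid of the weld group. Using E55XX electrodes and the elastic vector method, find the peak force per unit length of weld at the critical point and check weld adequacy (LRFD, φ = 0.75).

E55XX → F_EXX = 550 MPa.
Total weld length L_w = 535 mm. Treat welds as unit-width lines.
Centroid: x̄ = 2×145×72.5 / 535 = 39.3 mm from the vertical weld.
Polar moment about centroid: J = I_x + I_y = [245³/12 + 2×145×122.5²] + [245×39.3² + 2(145³/12 + 145×33.2²)] = 6783000 mm³.
Direct shear f_v = P/L_w = 81.6×10³ / 535 = 152.5 N/mm (vertical).
Torsion M = P·e = 81.6×10³ × 325 = 26520000 N·mm.
Critical point at (x, y) = (105.7, 122.5) from centroid. f_tx = M·y/J = 478.9 N/mm; f_ty = M·x/J = 413.2 N/mm.
Resultant f_max = √[f_tx² + (f_v + f_ty)²] = √[478.9² + (152.5 + 413.2)²] = 741.2 N/mm.
Capacity per unit length: φr_n = 0.75 × 0.6 × 550 × (0.707 × 4) = 699.9 N/mm.
741.2 > 699.9 → NOT adequate.

f_max ≈ 741 N/mm; NOT adequate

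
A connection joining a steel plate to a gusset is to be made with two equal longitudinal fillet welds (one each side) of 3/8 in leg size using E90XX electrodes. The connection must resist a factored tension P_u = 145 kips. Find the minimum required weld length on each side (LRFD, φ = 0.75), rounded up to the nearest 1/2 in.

L = 7 in on each side

E90XX → F_EXX = 90 ksi.
Throat t_e = 0.707 × 0.375 = 0.2651 in.
φr_n = 0.75 × 0.6 × 90 × 0.2651 = 10.74 kips/in.
L_req = P_u / φr_n = 145 / 10.74 = 13.5 in total.
Per side: 13.5 / 2 = 6.752 in.
Round up → use L = 7 in on each side.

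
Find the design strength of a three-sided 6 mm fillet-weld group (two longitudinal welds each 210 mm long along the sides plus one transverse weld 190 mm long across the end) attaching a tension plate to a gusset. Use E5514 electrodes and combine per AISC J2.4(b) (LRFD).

φR_n ≈ 674 kN

E55XX → F_EXX = 550 MPa.
t_e = 0.707 × 6 = 4.242 mm.
R_nwl = 0.6 × 550 × 4.242 × 420 × 10⁻³ = 587.9 kN (longitudinal, 2 welds).
R_nwt = 0.6 × 550 × 4.242 × 190 × 10⁻³ = 266 kN (transverse, base value).
(i) R_nwl + R_nwt = 853.9 kN; (ii) 0.85 R_nwl + 1.5 R_nwt = 898.7 kN.
R_n = max = 898.7 kN [governs: (ii)]; φR_n = 674 kN.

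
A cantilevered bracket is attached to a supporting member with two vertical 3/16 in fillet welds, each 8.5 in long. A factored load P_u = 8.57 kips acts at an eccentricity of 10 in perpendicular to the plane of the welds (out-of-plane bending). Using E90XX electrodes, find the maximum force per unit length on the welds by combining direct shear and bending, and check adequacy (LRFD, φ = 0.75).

E90XX → F_EXX = 90 ksi.
L_w = 2 × 8.5 = 17 in; section modulus (unit throat) S = 2 × L²/6 = 24.08 in².
Direct shear f_v = P/L_w = 8.57/17 = 0.5041 kip/in.
Moment M = P × e = 8.57 × 10 = 85.7 kip·in; bending f_b = M/S = 3.558 kip/in.
f_max = √(f_v² + f_b²) = √(0.5041² + 3.558²) = 3.594 kip/in.
φr_n = 0.75 × 0.6 × 90 × (0.707 × 0.1875) = 5.369 kip/in → adequate.

f_max ≈ 3.59 kip/in; adequate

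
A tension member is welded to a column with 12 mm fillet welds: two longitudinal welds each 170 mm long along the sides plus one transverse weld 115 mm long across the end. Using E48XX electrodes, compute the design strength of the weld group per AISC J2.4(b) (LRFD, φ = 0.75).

φR_n ≈ 846 kN

E48XX → F_EXX = 480 MPa.
t_e = 0.707 × 12 = 8.484 mm.
R_nwl = 0.6 × 480 × 8.484 × 340 × 10⁻³ = 830.8 kN (longitudinal, 2 welds).
R_nwt = 0.6 × 480 × 8.484 × 115 × 10⁻³ = 281 kN (transverse, base value).
(i) R_nwl + R_nwt = 1112 kN; (ii) 0.85 R_nwl + 1.5 R_nwt = 1128 kN.
R_n = max = 1128 kN [governs: (ii)]; φR_n = 845.7 kN.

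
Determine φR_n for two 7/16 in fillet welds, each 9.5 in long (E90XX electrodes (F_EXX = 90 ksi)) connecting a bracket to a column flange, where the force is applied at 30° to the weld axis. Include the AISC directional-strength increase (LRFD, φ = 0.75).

φR_n ≈ 280 kips

t_e = 0.707 × 0.4375 = 0.3093 in; A_we = 0.3093 × 19 = 5.877 in².
Directional factor: 1.0 + 0.5 sin^1.5(30°) = 1.177.
F_nw = 0.6 × 90 × 1.177 = 63.55 ksi.
φR_n = 0.75 × 63.55 × 5.877 = 280.1 kips.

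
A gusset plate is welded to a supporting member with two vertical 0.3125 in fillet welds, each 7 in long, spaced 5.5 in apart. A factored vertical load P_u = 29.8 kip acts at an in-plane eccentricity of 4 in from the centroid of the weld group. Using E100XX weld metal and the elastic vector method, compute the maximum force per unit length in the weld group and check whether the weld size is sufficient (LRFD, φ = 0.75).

E100XX → F_EXX = 100 ksi.
Total weld length L_w = 14 in. Treat welds as unit-width lines.
Polar moment about centroid: J = 2[d³/12 + d(b/2)²] = 2[7³/12 + 7×2.75²] = 163 in³.
Direct shear f_v = P/L_w = 29.8 / 14 = 2.129 kip/in (vertical).
Torsion M = P·e = 29.8 × 4 = 119.2 kip·in.
Critical point at (x, y) = (2.75, 3.5) from centroid. f_tx = M·y/J = 2.559 kip/in; f_ty = M·x/J = 2.011 kip/in.
Resultant f_max = √[f_tx² + (f_v + f_ty)²] = √[2.559² + (2.129 + 2.011)²] = 4.866 kip/in.
Capacity per unit length: φr_n = 0.75 × 0.6 × 100 × (0.707 × 0.3125) = 9.942 kip/in.
4.866 ≤ 9.942 → adequate.

f_max ≈ 4.87 kip/in; adequate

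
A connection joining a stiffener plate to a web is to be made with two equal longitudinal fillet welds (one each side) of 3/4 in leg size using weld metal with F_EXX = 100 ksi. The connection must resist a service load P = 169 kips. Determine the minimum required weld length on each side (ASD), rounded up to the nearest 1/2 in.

Throat t_e = 0.707 × 0.75 = 0.5302 in.
r_n/Ω = (0.6 × 100 × 0.5302) / 2.0 = 15.91 kip/in.
L_req = P / (r_n/Ω) = 169 / 15.91 = 10.62 in total.
Per side: 10.62 / 2 = 5.312 in.
Round up → use L = 5.5 in on each side.

L = 5.5 in on each side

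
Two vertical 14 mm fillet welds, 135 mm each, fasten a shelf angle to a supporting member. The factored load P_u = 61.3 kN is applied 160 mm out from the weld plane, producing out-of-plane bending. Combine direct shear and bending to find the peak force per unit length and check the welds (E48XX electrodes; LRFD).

E48XX → F_EXX = 480 MPa.
L_w = 2 × 135 = 270 mm; section modulus (unit throat) S = 2 × L²/6 = 6075 mm².
Direct shear f_v = P/L_w = 61.3×10³/270 = 227 N/mm.
Moment M = P × e = 61.3×10³ × 160 = 9808000 N·mm; bending f_b = M/S = 1614 N/mm.
f_max = √(f_v² + f_b²) = √(227² + 1614²) = 1630 N/mm.
φr_n = 0.75 × 0.6 × 480 × (0.707 × 14) = 2138 N/mm → adequate.

f_max ≈ 1630 N/mm; adequate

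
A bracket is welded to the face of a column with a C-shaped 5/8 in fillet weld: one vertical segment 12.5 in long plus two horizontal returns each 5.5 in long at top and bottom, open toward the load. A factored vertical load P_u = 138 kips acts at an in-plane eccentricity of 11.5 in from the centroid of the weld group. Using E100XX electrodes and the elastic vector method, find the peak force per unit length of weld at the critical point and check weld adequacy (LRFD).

f_max ≈ 21.8 kip/in; NOT adequate

E100XX → F_EXX = 100 ksi.
Total weld length L_w = 23.5 in. Treat welds as unit-width lines.
Centroid: x̄ = 2×5.5×2.75 / 23.5 = 1.287 in from the vertical weld.
Polar moment about centroid: J = I_x + I_y = [12.5³/12 + 2×5.5×6.25²] + [12.5×1.287² + 2(5.5³/12 + 5.5×1.463²)] = 664.4 in³.
Direct shear f_v = P/L_w = 138 / 23.5 = 5.872 kip/in (vertical).
Torsion M = P·e = 138 × 11.5 = 1587 kip·in.
Critical point at (x, y) = (4.213, 6.25) from centroid. f_tx = M·y/J = 14.93 kip/in; f_ty = M·x/J = 10.06 kip/in.
Resultant f_max = √[f_tx² + (f_v + f_ty)²] = √[14.93² + (5.872 + 10.06)²] = 21.84 kip/in.
Capacity per unit length: φr_n = 0.75 × 0.6 × 100 × (0.707 × 0.625) = 19.88 kip/in.
21.84 > 19.88 → NOT adequate.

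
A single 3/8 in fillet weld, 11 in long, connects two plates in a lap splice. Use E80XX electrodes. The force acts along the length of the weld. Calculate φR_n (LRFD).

φR_n ≈ 105 kips

E80XX → F_EXX = 80 ksi.
Effective throat t_e = 0.707 × 0.375 = 0.2651 in.
Total length L = 11 in; A_we = 0.2651 × 11 = 2.916 in².
F_nw = 0.6 F_EXX = 0.6 × 80 = 48 ksi.
φR_n = 0.75 × 48 × 2.916 = 105 kips.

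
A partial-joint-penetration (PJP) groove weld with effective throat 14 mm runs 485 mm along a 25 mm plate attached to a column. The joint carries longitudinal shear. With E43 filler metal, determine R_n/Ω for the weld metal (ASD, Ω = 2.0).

E43XX → F_EXX = 430 MPa.
Effective throat (given) t_e = 14 mm.
A_we = 14 × 485 = 6790 mm².
F_nw = 0.6 F_EXX = 258 MPa.
R_n/Ω = (258 × 6790) / 2.0 × 10⁻³ = 875.9 kN.

R_n/Ω ≈ 876 kN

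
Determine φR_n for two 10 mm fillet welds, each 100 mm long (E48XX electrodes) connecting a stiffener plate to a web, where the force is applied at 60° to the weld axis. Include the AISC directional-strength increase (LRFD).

φR_n ≈ 428 kN

E48XX → F_EXX = 480 MPa.
t_e = 0.707 × 10 = 7.07 mm; A_we = 7.07 × 200 = 1414 mm².
Directional factor: 1.0 + 0.5 sin^1.5(60°) = 1.403.
F_nw = 0.6 × 480 × 1.403 = 404.1 MPa.
φR_n = 0.75 × 404.1 × 1414 × 10⁻³ = 428.5 kN.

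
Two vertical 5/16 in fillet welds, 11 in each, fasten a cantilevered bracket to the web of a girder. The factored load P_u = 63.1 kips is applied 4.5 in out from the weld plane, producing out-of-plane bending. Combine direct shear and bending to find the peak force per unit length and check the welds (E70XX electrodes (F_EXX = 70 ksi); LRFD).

f_max ≈ 7.6 kip/in; NOT adequate

L_w = 2 × 11 = 22 in; section modulus (unit throat) S = 2 × L²/6 = 40.33 in².
Direct shear f_v = P/L_w = 63.1/22 = 2.868 kip/in.
Moment M = P × e = 63.1 × 4.5 = 283.95 kip·in; bending f_b = M/S = 7.04 kip/in.
f_max = √(f_v² + f_b²) = √(2.868² + 7.04²) = 7.602 kip/in.
φr_n = 0.75 × 0.6 × 70 × (0.707 × 0.3125) = 6.96 kip/in → NOT adequate.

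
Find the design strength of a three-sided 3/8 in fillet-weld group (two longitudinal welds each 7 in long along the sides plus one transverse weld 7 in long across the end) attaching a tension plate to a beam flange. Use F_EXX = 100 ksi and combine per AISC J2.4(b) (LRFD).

φR_n ≈ 267 kips

t_e = 0.707 × 0.375 = 0.2651 in.
R_nwl = 0.6 × 100 × 0.2651 × 14 = 222.7 kips (longitudinal, 2 welds).
R_nwt = 0.6 × 100 × 0.2651 × 7 = 111.4 kips (transverse, base value).
(i) R_nwl + R_nwt = 334.1 kips; (ii) 0.85 R_nwl + 1.5 R_nwt = 356.3 kips.
R_n = max = 356.3 kips [governs: (ii)]; φR_n = 267.2 kips.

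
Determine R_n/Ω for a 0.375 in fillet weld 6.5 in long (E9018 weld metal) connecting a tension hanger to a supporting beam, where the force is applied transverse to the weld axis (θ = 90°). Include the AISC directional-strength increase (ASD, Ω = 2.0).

E90XX → F_EXX = 90 ksi.
t_e = 0.707 × 0.375 = 0.2651 in; A_we = 0.2651 × 6.5 = 1.723 in².
Directional factor: 1.0 + 0.5 sin^1.5(90°) = 1.5.
F_nw = 0.6 × 90 × 1.5 = 81 ksi.
R_n/Ω = (81 × 1.723) / 2.0 = 69.79 kips.

R_n/Ω ≈ 69.8 kips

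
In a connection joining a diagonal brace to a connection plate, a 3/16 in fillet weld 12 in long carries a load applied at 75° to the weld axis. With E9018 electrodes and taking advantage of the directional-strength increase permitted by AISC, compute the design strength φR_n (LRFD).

E90XX → F_EXX = 90 ksi.
t_e = 0.707 × 0.1875 = 0.1326 in; A_we = 0.1326 × 12 = 1.591 in².
Directional factor: 1.0 + 0.5 sin^1.5(75°) = 1.475.
F_nw = 0.6 × 90 × 1.475 = 79.63 ksi.
φR_n = 0.75 × 79.63 × 1.591 = 95.01 kips.

φR_n ≈ 95 kips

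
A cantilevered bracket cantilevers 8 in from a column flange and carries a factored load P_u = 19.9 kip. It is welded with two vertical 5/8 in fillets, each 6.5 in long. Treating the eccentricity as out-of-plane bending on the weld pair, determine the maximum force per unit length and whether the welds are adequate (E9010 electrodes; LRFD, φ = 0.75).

E90XX → F_EXX = 90 ksi.
L_w = 2 × 6.5 = 13 in; section modulus (unit throat) S = 2 × L²/6 = 14.08 in².
Direct shear f_v = P/L_w = 19.9/13 = 1.531 kip/in.
Moment M = P × e = 19.9 × 8 = 159.2 kip·in; bending f_b = M/S = 11.3 kip/in.
f_max = √(f_v² + f_b²) = √(1.531² + 11.3²) = 11.41 kip/in.
φr_n = 0.75 × 0.6 × 90 × (0.707 × 0.625) = 17.9 kip/in → adequate.

f_max ≈ 11.4 kip/in; adequate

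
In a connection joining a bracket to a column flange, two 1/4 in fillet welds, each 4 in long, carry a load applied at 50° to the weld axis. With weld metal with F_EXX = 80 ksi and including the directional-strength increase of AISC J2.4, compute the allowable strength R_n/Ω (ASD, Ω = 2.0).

t_e = 0.707 × 0.25 = 0.1767 in; A_we = 0.1767 × 8 = 1.414 in².
Directional factor: 1.0 + 0.5 sin^1.5(50°) = 1.335.
F_nw = 0.6 × 80 × 1.335 = 64.09 ksi.
R_n/Ω = (64.09 × 1.414) / 2.0 = 45.31 kip.

R_n/Ω ≈ 45.3 kip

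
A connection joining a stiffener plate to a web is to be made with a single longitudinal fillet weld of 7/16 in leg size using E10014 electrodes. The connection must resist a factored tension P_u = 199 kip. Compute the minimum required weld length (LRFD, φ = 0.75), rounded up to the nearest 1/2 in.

L = 14.5 in

E100XX → F_EXX = 100 ksi.
Throat t_e = 0.707 × 0.4375 = 0.3093 in.
φr_n = 0.75 × 0.6 × 100 × 0.3093 = 13.92 kip/in.
L_req = P_u / φr_n = 199 / 13.92 = 14.3 in total.
Round up → use L = 14.5 in.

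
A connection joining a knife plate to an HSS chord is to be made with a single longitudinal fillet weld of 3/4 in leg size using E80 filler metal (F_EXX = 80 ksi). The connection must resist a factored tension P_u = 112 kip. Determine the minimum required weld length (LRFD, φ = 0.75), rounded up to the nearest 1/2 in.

L = 6 in

Throat t_e = 0.707 × 0.75 = 0.5302 in.
φr_n = 0.75 × 0.6 × 80 × 0.5302 = 19.09 kip/in.
L_req = P_u / φr_n = 112 / 19.09 = 5.867 in total.
Round up → use L = 6 in.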